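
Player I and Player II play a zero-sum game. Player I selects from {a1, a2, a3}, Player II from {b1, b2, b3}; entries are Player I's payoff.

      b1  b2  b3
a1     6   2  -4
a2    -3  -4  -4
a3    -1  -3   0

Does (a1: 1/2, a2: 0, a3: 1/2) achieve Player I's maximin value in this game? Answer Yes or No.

No

Against b1 this mix gives (1/2)·6 + (1/2)·(-1) = 5/2.
Against b2 this mix gives (1/2)·2 + (1/2)·(-3) = -1/2.
Against b3 this mix gives (1/2)·(-4) + (1/2)·0 = -2.
Player II will play b3, holding Player I to -2. Shifting weight toward the row that does better against b3 would raise this floor (the equalizing mix achieves -4/3 against both b3 and b2), so the proposed strategy is not optimal.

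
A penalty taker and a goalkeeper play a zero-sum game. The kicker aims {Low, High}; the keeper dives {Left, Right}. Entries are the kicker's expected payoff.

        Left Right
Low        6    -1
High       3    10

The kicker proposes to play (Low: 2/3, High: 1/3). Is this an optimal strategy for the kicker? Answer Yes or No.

Against Left this mix gives (2/3)·6 + (1/3)·3 = 5.
Against Right this mix gives (2/3)·(-1) + (1/3)·10 = 8/3.
The keeper will play Right, holding the kicker to 8/3. Shifting weight toward the row that does better against Right would raise this floor (the equalizing mix achieves 9/2 against both Right and Left), so the proposed strategy is not optimal.

No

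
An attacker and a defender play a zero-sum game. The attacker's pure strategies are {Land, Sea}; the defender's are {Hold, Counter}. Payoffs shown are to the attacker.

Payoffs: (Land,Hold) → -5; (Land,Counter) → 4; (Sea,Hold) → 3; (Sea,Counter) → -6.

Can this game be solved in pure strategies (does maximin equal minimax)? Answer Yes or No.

Row minima: Land → -5, Sea → -6; maximin = -5.
Column maxima: Hold → 3, Counter → 4; minimax = 3.
-5 ≠ 3, so no pure-strategy equilibrium exists.

No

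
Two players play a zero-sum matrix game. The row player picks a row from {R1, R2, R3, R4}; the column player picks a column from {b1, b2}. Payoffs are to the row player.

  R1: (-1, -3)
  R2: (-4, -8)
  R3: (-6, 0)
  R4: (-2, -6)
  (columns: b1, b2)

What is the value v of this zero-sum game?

-9/4

Row minima: R1 → -3, R2 → -8, R3 → -6, R4 → -6; maximin = -3.
Column maxima: b1 → -1, b2 → 0; minimax = -1.
-3 ≠ -1, so there is no saddle point; optimal play is mixed.
R2 is strictly dominated by R1, so the row player never plays it.
R4 is strictly dominated by R1, so the row player never plays it.
On the remaining 2×2 (R1, R3 vs b1, b2):
Let the row player play R1 with probability p. Expected payoff against b1: (-1)p + (-6)(1−p) = 5p − 6; against b2: (-3)p + 0(1−p) = −3p.
Setting these equal: 5p − 6 = −3p ⇒ 8p = 6 ⇒ p = 3/4, and the value is (5)·(3/4) − 6 = -9/4.
For the column player: with q = P(b1), equating R1's and R3's payoffs gives 2q − 3 = −6q ⇒ q = 3/8.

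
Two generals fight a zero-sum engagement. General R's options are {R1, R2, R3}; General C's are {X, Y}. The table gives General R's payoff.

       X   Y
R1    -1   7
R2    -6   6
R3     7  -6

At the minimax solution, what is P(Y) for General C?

8/21

Row minima: R1 → -1, R2 → -6, R3 → -6; maximin = -1.
Column maxima: X → 7, Y → 7; minimax = 7.
-1 ≠ 7, so there is no saddle point; optimal play is mixed.
R2 is strictly dominated by R1, so General R never plays it.
On the remaining 2×2 (R1, R3 vs X, Y):
Let General R play R1 with probability p. Expected payoff against X: (-1)p + 7(1−p) = −8p + 7; against Y: 7p + (-6)(1−p) = 13p − 6.
Setting these equal: −8p + 7 = 13p − 6 ⇒ −21p = -13 ⇒ p = 13/21, and the value is (-8)·(13/21) + 7 = 43/21.
For General C: with q = P(X), equating R1's and R3's payoffs gives −8q + 7 = 13q − 6 ⇒ q = 13/21.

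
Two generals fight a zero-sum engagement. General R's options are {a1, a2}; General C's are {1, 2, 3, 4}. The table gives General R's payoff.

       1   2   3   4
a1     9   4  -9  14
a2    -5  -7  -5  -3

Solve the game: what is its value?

Row minima: a1 → -9, a2 → -7; maximin = -7.
Column maxima: 1 → 9, 2 → 4, 3 → -5, 4 → 14; minimax = -5.
-7 ≠ -5, so there is no saddle point; optimal play is mixed.
1 is strictly dominated by 2 (it gives General R strictly more in every row), so General C never plays it.
4 is strictly dominated by 2 (it gives General R strictly more in every row), so General C never plays it.
On the remaining 2×2 (a1, a2 vs 2, 3):
Let General R play a1 with probability p. Expected payoff against 2: 4p + (-7)(1−p) = 11p − 7; against 3: (-9)p + (-5)(1−p) = −4p − 5.
Setting these equal: 11p − 7 = −4p − 5 ⇒ 15p = 2 ⇒ p = 2/15, and the value is (11)·(2/15) − 7 = -83/15.
For General C: with q = P(2), equating a1's and a2's payoffs gives 13q − 9 = −2q − 5 ⇒ q = 4/15.

-83/15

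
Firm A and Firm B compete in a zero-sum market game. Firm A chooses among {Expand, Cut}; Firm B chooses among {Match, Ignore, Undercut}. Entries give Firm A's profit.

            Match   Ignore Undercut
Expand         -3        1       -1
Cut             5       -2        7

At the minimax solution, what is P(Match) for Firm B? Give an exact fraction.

Row minima: Expand → -3, Cut → -2; maximin = -2.
Column maxima: Match → 5, Ignore → 1, Undercut → 7; minimax = 1.
-2 ≠ 1, so there is no saddle point; optimal play is mixed.
Undercut is strictly dominated by Match (it gives Firm A strictly more in every row), so Firm B never plays it.
On the remaining 2×2 (Expand, Cut vs Match, Ignore):
Let Firm A play Expand with probability p. Expected payoff against Match: (-3)p + 5(1−p) = −8p + 5; against Ignore: 1p + (-2)(1−p) = 3p − 2.
Setting these equal: −8p + 5 = 3p − 2 ⇒ −11p = -7 ⇒ p = 7/11, and the value is (-8)·(7/11) + 5 = -1/11.
For Firm B: with q = P(Match), equating Expand's and Cut's payoffs gives −4q + 1 = 7q − 2 ⇒ q = 3/11.

3/11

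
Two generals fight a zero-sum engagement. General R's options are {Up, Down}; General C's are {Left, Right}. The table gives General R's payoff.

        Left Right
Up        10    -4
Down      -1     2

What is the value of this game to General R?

Row minima: Up → -4, Down → -1; maximin = -1.
Column maxima: Left → 10, Right → 2; minimax = 2.
-1 ≠ 2, so there is no saddle point; optimal play is mixed.
Let General R play Up with probability p. Expected payoff against Left: 10p + (-1)(1−p) = 11p − 1; against Right: (-4)p + 2(1−p) = −6p + 2.
Setting these equal: 11p − 1 = −6p + 2 ⇒ 17p = 3 ⇒ p = 3/17, and the value is (11)·(3/17) − 1 = 16/17.
For General C: with q = P(Left), equating Up's and Down's payoffs gives 14q − 4 = −3q + 2 ⇒ q = 6/17.

16/17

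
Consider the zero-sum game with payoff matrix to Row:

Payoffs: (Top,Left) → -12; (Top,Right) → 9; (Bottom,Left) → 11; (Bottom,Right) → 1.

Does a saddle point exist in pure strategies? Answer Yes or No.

Row minima: Top → -12, Bottom → 1; maximin = 1.
Column maxima: Left → 11, Right → 9; minimax = 9.
1 ≠ 9, so no pure-strategy equilibrium exists.

No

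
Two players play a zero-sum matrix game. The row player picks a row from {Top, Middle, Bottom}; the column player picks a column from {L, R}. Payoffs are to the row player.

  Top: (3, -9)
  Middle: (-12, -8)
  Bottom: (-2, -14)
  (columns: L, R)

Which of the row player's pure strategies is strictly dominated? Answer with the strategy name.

Bottom

Top gives a strictly higher payoff than Bottom against every column: 3 > -2, -9 > -14.
So Bottom is strictly dominated and the row player never plays it.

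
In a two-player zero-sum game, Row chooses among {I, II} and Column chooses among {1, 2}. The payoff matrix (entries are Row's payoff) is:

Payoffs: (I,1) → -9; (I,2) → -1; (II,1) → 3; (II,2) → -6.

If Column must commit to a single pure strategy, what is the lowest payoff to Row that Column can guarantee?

Column maxima: 1 → 3, 2 → -1.
The smallest of these is -1.

-1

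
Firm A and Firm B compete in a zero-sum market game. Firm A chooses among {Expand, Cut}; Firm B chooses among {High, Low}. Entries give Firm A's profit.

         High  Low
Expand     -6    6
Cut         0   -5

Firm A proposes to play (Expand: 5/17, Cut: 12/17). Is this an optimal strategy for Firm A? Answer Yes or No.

Yes

Against High this mix gives (5/17)·(-6) + (12/17)·0 = -30/17.
Against Low this mix gives (5/17)·6 + (12/17)·(-5) = -30/17.
All of Firm B's active replies (High, Low) yield -30/17, and no column does worse for Firm A. The mix makes Firm B indifferent and guarantees -30/17, so it is optimal.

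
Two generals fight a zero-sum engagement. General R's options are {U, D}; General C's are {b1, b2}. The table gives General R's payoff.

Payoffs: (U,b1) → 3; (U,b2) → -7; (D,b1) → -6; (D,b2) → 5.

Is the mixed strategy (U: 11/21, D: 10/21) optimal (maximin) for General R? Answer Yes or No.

Against b1 this mix gives (11/21)·3 + (10/21)·(-6) = -9/7.
Against b2 this mix gives (11/21)·(-7) + (10/21)·5 = -9/7.
All of General C's active replies (b1, b2) yield -9/7, and no column does worse for General R. The mix makes General C indifferent and guarantees -9/7, so it is optimal.

Yes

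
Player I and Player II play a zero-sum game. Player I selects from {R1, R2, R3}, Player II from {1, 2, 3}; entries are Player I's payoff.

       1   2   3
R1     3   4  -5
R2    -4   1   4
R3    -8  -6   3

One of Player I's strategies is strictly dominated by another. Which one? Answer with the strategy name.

R2 gives a strictly higher payoff than R3 against every column: -4 > -8, 1 > -6, 4 > 3.
So R3 is strictly dominated and Player I never plays it.

R3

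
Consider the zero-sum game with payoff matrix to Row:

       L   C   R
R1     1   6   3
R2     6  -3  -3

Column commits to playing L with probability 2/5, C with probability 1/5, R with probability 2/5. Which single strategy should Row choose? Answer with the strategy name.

Expected payoff of R1: (2/5)·1 + (1/5)·6 + (2/5)·3 = 14/5.
Expected payoff of R2: (2/5)·6 + (1/5)·(-3) + (2/5)·(-3) = 3/5.
The largest is 14/5, so Row's best response is R1.

R1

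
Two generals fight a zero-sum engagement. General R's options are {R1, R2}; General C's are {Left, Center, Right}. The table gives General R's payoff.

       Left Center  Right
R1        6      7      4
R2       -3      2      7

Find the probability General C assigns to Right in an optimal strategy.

Row minima: R1 → 4, R2 → -3; maximin = 4.
Column maxima: Left → 6, Center → 7, Right → 7; minimax = 6.
4 ≠ 6, so there is no saddle point; optimal play is mixed.
Center is strictly dominated by Left (it gives General R strictly more in every row), so General C never plays it.
On the remaining 2×2 (R1, R2 vs Left, Right):
Let General R play R1 with probability p. Expected payoff against Left: 6p + (-3)(1−p) = 9p − 3; against Right: 4p + 7(1−p) = −3p + 7.
Setting these equal: 9p − 3 = −3p + 7 ⇒ 12p = 10 ⇒ p = 5/6, and the value is (9)·(5/6) − 3 = 9/2.
For General C: with q = P(Left), equating R1's and R2's payoffs gives 2q + 4 = −10q + 7 ⇒ q = 1/4.

3/4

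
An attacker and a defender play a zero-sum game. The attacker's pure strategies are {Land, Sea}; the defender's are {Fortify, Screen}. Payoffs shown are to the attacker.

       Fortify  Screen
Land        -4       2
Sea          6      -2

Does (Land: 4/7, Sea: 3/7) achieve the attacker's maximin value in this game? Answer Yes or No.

Against Fortify this mix gives (4/7)·(-4) + (3/7)·6 = 2/7.
Against Screen this mix gives (4/7)·2 + (3/7)·(-2) = 2/7.
All of the defender's active replies (Fortify, Screen) yield 2/7, and no column does worse for the attacker. The mix makes the defender indifferent and guarantees 2/7, so it is optimal.

Yes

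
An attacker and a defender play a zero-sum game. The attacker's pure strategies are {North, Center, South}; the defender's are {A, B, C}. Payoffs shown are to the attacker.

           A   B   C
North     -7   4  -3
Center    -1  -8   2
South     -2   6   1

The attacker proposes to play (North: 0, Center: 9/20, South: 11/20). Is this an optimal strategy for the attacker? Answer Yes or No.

Against A this mix gives (9/20)·(-1) + (11/20)·(-2) = -31/20.
Against B this mix gives (9/20)·(-8) + (11/20)·6 = -3/10.
Against C this mix gives (9/20)·2 + (11/20)·1 = 29/20.
The defender will play A, holding the attacker to -31/20. Shifting weight toward the row that does better against A would raise this floor (the equalizing mix achieves -22/15 against both A and B), so the proposed strategy is not optimal.

No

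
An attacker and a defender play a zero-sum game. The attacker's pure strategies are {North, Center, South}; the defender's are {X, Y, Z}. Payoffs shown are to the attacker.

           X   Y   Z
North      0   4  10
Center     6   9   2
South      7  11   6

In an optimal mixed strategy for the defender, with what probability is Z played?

Row minima: North → 0, Center → 2, South → 6; maximin = 6.
Column maxima: X → 7, Y → 11, Z → 10; minimax = 7.
6 ≠ 7, so there is no saddle point; optimal play is mixed.
Center is strictly dominated by South, so the attacker never plays it.
Y is strictly dominated by X (it gives the attacker strictly more in every row), so the defender never plays it.
On the remaining 2×2 (North, South vs X, Z):
Let the attacker play North with probability p. Expected payoff against X: 0p + 7(1−p) = −7p + 7; against Z: 10p + 6(1−p) = 4p + 6.
Setting these equal: −7p + 7 = 4p + 6 ⇒ −11p = -1 ⇒ p = 1/11, and the value is (-7)·(1/11) + 7 = 70/11.
For the defender: with q = P(X), equating North's and South's payoffs gives −10q + 10 = q + 6 ⇒ q = 4/11.

7/11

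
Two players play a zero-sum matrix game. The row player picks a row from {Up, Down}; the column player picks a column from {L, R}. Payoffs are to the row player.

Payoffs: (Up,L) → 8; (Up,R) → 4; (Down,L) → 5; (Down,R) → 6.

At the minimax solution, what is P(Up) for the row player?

1/5

Row minima: Up → 4, Down → 5; maximin = 5.
Column maxima: L → 8, R → 6; minimax = 6.
5 ≠ 6, so there is no saddle point; optimal play is mixed.
Let the row player play Up with probability p. Expected payoff against L: 8p + 5(1−p) = 3p + 5; against R: 4p + 6(1−p) = −2p + 6.
Setting these equal: 3p + 5 = −2p + 6 ⇒ 5p = 1 ⇒ p = 1/5, and the value is (3)·(1/5) + 5 = 28/5.
For the column player: with q = P(L), equating Up's and Down's payoffs gives 4q + 4 = −q + 6 ⇒ q = 2/5.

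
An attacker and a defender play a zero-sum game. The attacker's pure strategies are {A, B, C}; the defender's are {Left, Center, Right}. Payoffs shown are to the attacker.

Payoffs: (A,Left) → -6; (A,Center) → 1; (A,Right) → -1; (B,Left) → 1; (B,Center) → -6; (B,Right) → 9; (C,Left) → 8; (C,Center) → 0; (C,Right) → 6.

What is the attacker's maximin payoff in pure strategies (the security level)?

0

Row minima: A → -6, B → -6, C → 0.
The best of these is 0.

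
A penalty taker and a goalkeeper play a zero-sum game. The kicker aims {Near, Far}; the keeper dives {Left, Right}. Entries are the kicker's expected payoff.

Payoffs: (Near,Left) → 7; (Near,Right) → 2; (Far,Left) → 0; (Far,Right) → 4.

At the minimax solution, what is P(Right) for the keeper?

Row minima: Near → 2, Far → 0; maximin = 2.
Column maxima: Left → 7, Right → 4; minimax = 4.
2 ≠ 4, so there is no saddle point; optimal play is mixed.
Let the kicker play Near with probability p. Expected payoff against Left: 7p + 0(1−p) = 7p; against Right: 2p + 4(1−p) = −2p + 4.
Setting these equal: 7p = −2p + 4 ⇒ 9p = 4 ⇒ p = 4/9, and the value is (7)·(4/9) = 28/9.
For the keeper: with q = P(Left), equating Near's and Far's payoffs gives 5q + 2 = −4q + 4 ⇒ q = 2/9.

7/9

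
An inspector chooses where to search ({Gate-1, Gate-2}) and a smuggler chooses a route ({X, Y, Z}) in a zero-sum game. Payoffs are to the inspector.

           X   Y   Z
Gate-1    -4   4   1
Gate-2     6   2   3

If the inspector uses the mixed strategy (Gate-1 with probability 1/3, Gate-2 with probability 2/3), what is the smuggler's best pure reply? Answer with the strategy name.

Z

If the smuggler plays X, the inspector's expected payoff is (1/3)·(-4) + (2/3)·6 = 8/3.
If the smuggler plays Y, the inspector's expected payoff is (1/3)·4 + (2/3)·2 = 8/3.
If the smuggler plays Z, the inspector's expected payoff is (1/3)·1 + (2/3)·3 = 7/3.
The smuggler minimizes the inspector's payoff; the smallest is 7/3, so the best response is Z.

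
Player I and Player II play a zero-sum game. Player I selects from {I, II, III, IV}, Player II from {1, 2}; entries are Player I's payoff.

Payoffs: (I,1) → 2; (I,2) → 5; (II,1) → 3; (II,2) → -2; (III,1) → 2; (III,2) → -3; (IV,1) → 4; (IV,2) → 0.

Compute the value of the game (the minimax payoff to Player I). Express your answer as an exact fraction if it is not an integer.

Row minima: I → 2, II → -2, III → -3, IV → 0; maximin = 2.
Column maxima: 1 → 4, 2 → 5; minimax = 4.
2 ≠ 4, so there is no saddle point; optimal play is mixed.
II is strictly dominated by IV, so Player I never plays it.
III is strictly dominated by IV, so Player I never plays it.
On the remaining 2×2 (I, IV vs 1, 2):
Let Player I play I with probability p. Expected payoff against 1: 2p + 4(1−p) = −2p + 4; against 2: 5p + 0(1−p) = 5p.
Setting these equal: −2p + 4 = 5p ⇒ −7p = -4 ⇒ p = 4/7, and the value is (-2)·(4/7) + 4 = 20/7.
For Player II: with q = P(1), equating I's and IV's payoffs gives −3q + 5 = 4q ⇒ q = 5/7.

20/7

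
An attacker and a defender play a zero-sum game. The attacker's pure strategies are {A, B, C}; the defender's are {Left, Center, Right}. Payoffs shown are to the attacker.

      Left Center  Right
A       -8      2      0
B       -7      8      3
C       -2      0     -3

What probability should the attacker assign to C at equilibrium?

10/11

Row minima: A → -8, B → -7, C → -3; maximin = -3.
Column maxima: Left → -2, Center → 8, Right → 3; minimax = -2.
-3 ≠ -2, so there is no saddle point; optimal play is mixed.
A is strictly dominated by B, so the attacker never plays it.
Center is strictly dominated by Left (it gives the attacker strictly more in every row), so the defender never plays it.
On the remaining 2×2 (B, C vs Left, Right):
Let the attacker play B with probability p. Expected payoff against Left: (-7)p + (-2)(1−p) = −5p − 2; against Right: 3p + (-3)(1−p) = 6p − 3.
Setting these equal: −5p − 2 = 6p − 3 ⇒ −11p = -1 ⇒ p = 1/11, and the value is (-5)·(1/11) − 2 = -27/11.
For the defender: with q = P(Left), equating B's and C's payoffs gives −10q + 3 = q − 3 ⇒ q = 6/11.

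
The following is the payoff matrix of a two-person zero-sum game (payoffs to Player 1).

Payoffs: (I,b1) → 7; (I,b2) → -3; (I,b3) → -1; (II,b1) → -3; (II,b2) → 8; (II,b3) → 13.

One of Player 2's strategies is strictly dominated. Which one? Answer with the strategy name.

b2 holds Player 1's payoff strictly below b3 in every row: -3 < -1, 8 < 13.
So b3 is strictly dominated for Player 2.

b3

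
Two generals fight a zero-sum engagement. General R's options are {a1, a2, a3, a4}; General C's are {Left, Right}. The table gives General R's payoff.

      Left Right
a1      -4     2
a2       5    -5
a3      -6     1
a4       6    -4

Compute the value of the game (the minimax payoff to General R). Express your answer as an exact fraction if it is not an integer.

Row minima: a1 → -4, a2 → -5, a3 → -6, a4 → -4; maximin = -4.
Column maxima: Left → 6, Right → 2; minimax = 2.
-4 ≠ 2, so there is no saddle point; optimal play is mixed.
a2 is strictly dominated by a4, so General R never plays it.
a3 is strictly dominated by a1, so General R never plays it.
On the remaining 2×2 (a1, a4 vs Left, Right):
Let General R play a1 with probability p. Expected payoff against Left: (-4)p + 6(1−p) = −10p + 6; against Right: 2p + (-4)(1−p) = 6p − 4.
Setting these equal: −10p + 6 = 6p − 4 ⇒ −16p = -10 ⇒ p = 5/8, and the value is (-10)·(5/8) + 6 = -1/4.
For General C: with q = P(Left), equating a1's and a4's payoffs gives −6q + 2 = 10q − 4 ⇒ q = 3/8.

-1/4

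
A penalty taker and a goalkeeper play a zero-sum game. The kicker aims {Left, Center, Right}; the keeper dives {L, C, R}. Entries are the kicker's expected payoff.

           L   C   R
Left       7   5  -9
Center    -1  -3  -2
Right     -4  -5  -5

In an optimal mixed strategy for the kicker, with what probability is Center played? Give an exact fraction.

14/15

Row minima: Left → -9, Center → -3, Right → -5; maximin = -3.
Column maxima: L → 7, C → 5, R → -2; minimax = -2.
-3 ≠ -2, so there is no saddle point; optimal play is mixed.
Right is strictly dominated by Center, so the kicker never plays it.
L is strictly dominated by C (it gives the kicker strictly more in every row), so the keeper never plays it.
On the remaining 2×2 (Left, Center vs C, R):
Let the kicker play Left with probability p. Expected payoff against C: 5p + (-3)(1−p) = 8p − 3; against R: (-9)p + (-2)(1−p) = −7p − 2.
Setting these equal: 8p − 3 = −7p − 2 ⇒ 15p = 1 ⇒ p = 1/15, and the value is (8)·(1/15) − 3 = -37/15.
For the keeper: with q = P(C), equating Left's and Center's payoffs gives 14q − 9 = −q − 2 ⇒ q = 7/15.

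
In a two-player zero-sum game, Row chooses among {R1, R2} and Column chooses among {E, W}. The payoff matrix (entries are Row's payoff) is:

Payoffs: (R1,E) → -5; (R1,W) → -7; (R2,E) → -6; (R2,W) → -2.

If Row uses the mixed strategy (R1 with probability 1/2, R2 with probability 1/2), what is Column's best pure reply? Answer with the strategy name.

E

If Column plays E, Row's expected payoff is (1/2)·(-5) + (1/2)·(-6) = -11/2.
If Column plays W, Row's expected payoff is (1/2)·(-7) + (1/2)·(-2) = -9/2.
Column minimizes Row's payoff; the smallest is -11/2, so the best response is E.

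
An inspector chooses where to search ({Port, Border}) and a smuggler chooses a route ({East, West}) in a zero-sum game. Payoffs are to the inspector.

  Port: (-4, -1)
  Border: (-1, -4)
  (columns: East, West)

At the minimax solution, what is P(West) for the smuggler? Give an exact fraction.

Row minima: Port → -4, Border → -4; maximin = -4.
Column maxima: East → -1, West → -1; minimax = -1.
-4 ≠ -1, so there is no saddle point; optimal play is mixed.
Let the inspector play Port with probability p. Expected payoff against East: (-4)p + (-1)(1−p) = −3p − 1; against West: (-1)p + (-4)(1−p) = 3p − 4.
Setting these equal: −3p − 1 = 3p − 4 ⇒ −6p = -3 ⇒ p = 1/2, and the value is (-3)·(1/2) − 1 = -5/2.
For the smuggler: with q = P(East), equating Port's and Border's payoffs gives −3q − 1 = 3q − 4 ⇒ q = 1/2.

1/2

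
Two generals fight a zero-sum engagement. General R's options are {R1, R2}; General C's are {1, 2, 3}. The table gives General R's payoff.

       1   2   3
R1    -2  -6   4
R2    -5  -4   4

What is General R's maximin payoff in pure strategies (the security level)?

Row minima: R1 → -6, R2 → -5.
The best of these is -5.

-5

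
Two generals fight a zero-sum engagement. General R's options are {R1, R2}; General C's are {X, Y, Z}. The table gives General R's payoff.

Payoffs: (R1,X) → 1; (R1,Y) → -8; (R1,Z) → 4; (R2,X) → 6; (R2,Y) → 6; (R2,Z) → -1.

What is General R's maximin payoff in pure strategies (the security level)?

Row minima: R1 → -8, R2 → -1.
The best of these is -1.

-1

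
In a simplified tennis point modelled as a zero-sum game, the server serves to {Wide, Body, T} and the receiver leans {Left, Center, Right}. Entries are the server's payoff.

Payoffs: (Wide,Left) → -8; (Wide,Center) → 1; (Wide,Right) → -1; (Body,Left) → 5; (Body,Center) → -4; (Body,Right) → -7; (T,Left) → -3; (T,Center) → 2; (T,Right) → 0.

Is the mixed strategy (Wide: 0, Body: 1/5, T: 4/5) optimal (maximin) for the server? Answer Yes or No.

Yes

Against Left this mix gives (1/5)·5 + (4/5)·(-3) = -7/5.
Against Center this mix gives (1/5)·(-4) + (4/5)·2 = 4/5.
Against Right this mix gives (1/5)·(-7) + (4/5)·0 = -7/5.
All of the receiver's active replies (Left, Right) yield -7/5, and no column does worse for the server. The mix makes the receiver indifferent and guarantees -7/5, so it is optimal.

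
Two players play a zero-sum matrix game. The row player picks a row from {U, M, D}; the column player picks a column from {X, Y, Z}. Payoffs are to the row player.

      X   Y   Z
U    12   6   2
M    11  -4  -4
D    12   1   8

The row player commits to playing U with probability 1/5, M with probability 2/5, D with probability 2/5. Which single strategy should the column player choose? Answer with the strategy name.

Y

If the column player plays X, the row player's expected payoff is (1/5)·12 + (2/5)·11 + (2/5)·12 = 58/5.
If the column player plays Y, the row player's expected payoff is (1/5)·6 + (2/5)·(-4) + (2/5)·1 = 0.
If the column player plays Z, the row player's expected payoff is (1/5)·2 + (2/5)·(-4) + (2/5)·8 = 2.
The column player minimizes the row player's payoff; the smallest is 0, so the best response is Y.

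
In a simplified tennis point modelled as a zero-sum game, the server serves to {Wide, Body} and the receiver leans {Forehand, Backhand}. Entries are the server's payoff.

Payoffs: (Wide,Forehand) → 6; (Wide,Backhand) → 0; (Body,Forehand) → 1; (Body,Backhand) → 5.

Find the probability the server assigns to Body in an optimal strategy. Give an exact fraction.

Row minima: Wide → 0, Body → 1; maximin = 1.
Column maxima: Forehand → 6, Backhand → 5; minimax = 5.
1 ≠ 5, so there is no saddle point; optimal play is mixed.
Let the server play Wide with probability p. Expected payoff against Forehand: 6p + 1(1−p) = 5p + 1; against Backhand: 0p + 5(1−p) = −5p + 5.
Setting these equal: 5p + 1 = −5p + 5 ⇒ 10p = 4 ⇒ p = 2/5, and the value is (5)·(2/5) + 1 = 3.
For the receiver: with q = P(Forehand), equating Wide's and Body's payoffs gives 6q = −4q + 5 ⇒ q = 1/2.

3/5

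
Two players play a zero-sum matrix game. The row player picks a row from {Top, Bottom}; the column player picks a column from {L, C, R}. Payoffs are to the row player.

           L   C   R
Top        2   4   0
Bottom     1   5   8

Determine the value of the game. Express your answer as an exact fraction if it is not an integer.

Row minima: Top → 0, Bottom → 1; maximin = 1.
Column maxima: L → 2, C → 5, R → 8; minimax = 2.
1 ≠ 2, so there is no saddle point; optimal play is mixed.
C is strictly dominated by L (it gives the row player strictly more in every row), so the column player never plays it.
On the remaining 2×2 (Top, Bottom vs L, R):
Let the row player play Top with probability p. Expected payoff against L: 2p + 1(1−p) = p + 1; against R: 0p + 8(1−p) = −8p + 8.
Setting these equal: p + 1 = −8p + 8 ⇒ 9p = 7 ⇒ p = 7/9, and the value is (1)·(7/9) + 1 = 16/9.
For the column player: with q = P(L), equating Top's and Bottom's payoffs gives 2q = −7q + 8 ⇒ q = 8/9.

16/9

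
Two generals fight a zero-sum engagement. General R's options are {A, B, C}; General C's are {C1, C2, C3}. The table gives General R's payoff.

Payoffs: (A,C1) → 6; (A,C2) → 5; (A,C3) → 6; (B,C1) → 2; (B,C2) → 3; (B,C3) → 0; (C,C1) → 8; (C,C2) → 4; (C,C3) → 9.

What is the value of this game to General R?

Row minima: A → 5, B → 0, C → 4; maximin = 5.
Column maxima: C1 → 8, C2 → 5, C3 → 9; minimax = 5.
Since maximin = minimax = 5, there is a saddle point and the value is 5.

5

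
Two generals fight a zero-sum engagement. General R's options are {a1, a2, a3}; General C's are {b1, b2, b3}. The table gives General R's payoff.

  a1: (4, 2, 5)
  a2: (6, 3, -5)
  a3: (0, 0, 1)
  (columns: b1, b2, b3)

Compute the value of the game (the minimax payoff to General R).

25/11

Row minima: a1 → 2, a2 → -5, a3 → 0; maximin = 2.
Column maxima: b1 → 6, b2 → 3, b3 → 5; minimax = 3.
2 ≠ 3, so there is no saddle point; optimal play is mixed.
a3 is strictly dominated by a1, so General R never plays it.
With a3 eliminated, b1 is strictly dominated by b2 (it gives General R strictly more in every remaining row), so General C never plays it.
On the remaining 2×2 (a1, a2 vs b2, b3):
Let General R play a1 with probability p. Expected payoff against b2: 2p + 3(1−p) = −p + 3; against b3: 5p + (-5)(1−p) = 10p − 5.
Setting these equal: −p + 3 = 10p − 5 ⇒ −11p = -8 ⇒ p = 8/11, and the value is (-1)·(8/11) + 3 = 25/11.
For General C: with q = P(b2), equating a1's and a2's payoffs gives −3q + 5 = 8q − 5 ⇒ q = 10/11.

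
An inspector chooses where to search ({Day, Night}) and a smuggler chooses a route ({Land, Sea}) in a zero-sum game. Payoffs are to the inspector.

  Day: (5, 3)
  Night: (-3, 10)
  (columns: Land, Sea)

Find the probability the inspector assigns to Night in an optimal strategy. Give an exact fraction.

Row minima: Day → 3, Night → -3; maximin = 3.
Column maxima: Land → 5, Sea → 10; minimax = 5.
3 ≠ 5, so there is no saddle point; optimal play is mixed.
Let the inspector play Day with probability p. Expected payoff against Land: 5p + (-3)(1−p) = 8p − 3; against Sea: 3p + 10(1−p) = −7p + 10.
Setting these equal: 8p − 3 = −7p + 10 ⇒ 15p = 13 ⇒ p = 13/15, and the value is (8)·(13/15) − 3 = 59/15.
For the smuggler: with q = P(Land), equating Day's and Night's payoffs gives 2q + 3 = −13q + 10 ⇒ q = 7/15.

2/15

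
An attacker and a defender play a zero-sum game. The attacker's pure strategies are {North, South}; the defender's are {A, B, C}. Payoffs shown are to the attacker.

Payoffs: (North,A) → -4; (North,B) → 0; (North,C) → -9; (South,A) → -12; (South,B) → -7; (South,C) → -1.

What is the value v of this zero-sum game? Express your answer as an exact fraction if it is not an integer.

-13/2

Row minima: North → -9, South → -12; maximin = -9.
Column maxima: A → -4, B → 0, C → -1; minimax = -4.
-9 ≠ -4, so there is no saddle point; optimal play is mixed.
B is strictly dominated by A (it gives the attacker strictly more in every row), so the defender never plays it.
On the remaining 2×2 (North, South vs A, C):
Let the attacker play North with probability p. Expected payoff against A: (-4)p + (-12)(1−p) = 8p − 12; against C: (-9)p + (-1)(1−p) = −8p − 1.
Setting these equal: 8p − 12 = −8p − 1 ⇒ 16p = 11 ⇒ p = 11/16, and the value is (8)·(11/16) − 12 = -13/2.
For the defender: with q = P(A), equating North's and South's payoffs gives 5q − 9 = −11q − 1 ⇒ q = 1/2.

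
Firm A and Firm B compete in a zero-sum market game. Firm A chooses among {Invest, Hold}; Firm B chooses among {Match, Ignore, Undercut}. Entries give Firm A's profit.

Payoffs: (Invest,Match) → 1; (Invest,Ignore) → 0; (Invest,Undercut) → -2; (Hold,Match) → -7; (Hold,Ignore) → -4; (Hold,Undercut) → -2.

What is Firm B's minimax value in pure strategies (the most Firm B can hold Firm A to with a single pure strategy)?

-2

Column maxima: Match → 1, Ignore → 0, Undercut → -2.
The smallest of these is -2.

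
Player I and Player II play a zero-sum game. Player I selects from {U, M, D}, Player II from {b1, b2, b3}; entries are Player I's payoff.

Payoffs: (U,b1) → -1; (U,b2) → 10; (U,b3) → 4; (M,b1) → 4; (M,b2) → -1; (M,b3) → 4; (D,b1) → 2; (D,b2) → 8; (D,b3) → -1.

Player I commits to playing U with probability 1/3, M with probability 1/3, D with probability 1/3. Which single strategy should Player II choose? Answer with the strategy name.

b1

If Player II plays b1, Player I's expected payoff is (1/3)·(-1) + (1/3)·4 + (1/3)·2 = 5/3.
If Player II plays b2, Player I's expected payoff is (1/3)·10 + (1/3)·(-1) + (1/3)·8 = 17/3.
If Player II plays b3, Player I's expected payoff is (1/3)·4 + (1/3)·4 + (1/3)·(-1) = 7/3.
Player II minimizes Player I's payoff; the smallest is 5/3, so the best response is b1.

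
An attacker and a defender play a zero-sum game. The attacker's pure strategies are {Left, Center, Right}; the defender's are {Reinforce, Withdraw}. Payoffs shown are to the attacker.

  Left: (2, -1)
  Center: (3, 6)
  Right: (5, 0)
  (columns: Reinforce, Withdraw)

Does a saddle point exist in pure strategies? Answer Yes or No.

No

Row minima: Left → -1, Center → 3, Right → 0; maximin = 3.
Column maxima: Reinforce → 5, Withdraw → 6; minimax = 5.
3 ≠ 5, so no pure-strategy equilibrium exists.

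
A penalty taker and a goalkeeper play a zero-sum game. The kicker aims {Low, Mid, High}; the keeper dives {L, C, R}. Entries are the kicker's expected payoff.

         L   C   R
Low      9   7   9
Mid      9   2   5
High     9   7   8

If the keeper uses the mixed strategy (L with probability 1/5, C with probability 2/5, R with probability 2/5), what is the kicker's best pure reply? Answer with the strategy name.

Expected payoff of Low: (1/5)·9 + (2/5)·7 + (2/5)·9 = 41/5.
Expected payoff of Mid: (1/5)·9 + (2/5)·2 + (2/5)·5 = 23/5.
Expected payoff of High: (1/5)·9 + (2/5)·7 + (2/5)·8 = 39/5.
The largest is 41/5, so the kicker's best response is Low.

Low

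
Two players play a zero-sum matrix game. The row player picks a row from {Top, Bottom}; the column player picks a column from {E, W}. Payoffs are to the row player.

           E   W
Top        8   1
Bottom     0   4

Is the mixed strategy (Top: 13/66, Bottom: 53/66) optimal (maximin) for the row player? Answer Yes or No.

Against E this mix gives (13/66)·8 + (53/66)·0 = 52/33.
Against W this mix gives (13/66)·1 + (53/66)·4 = 75/22.
The column player will play E, holding the row player to 52/33. Shifting weight toward the row that does better against E would raise this floor (the equalizing mix achieves 32/11 against both E and W), so the proposed strategy is not optimal.

No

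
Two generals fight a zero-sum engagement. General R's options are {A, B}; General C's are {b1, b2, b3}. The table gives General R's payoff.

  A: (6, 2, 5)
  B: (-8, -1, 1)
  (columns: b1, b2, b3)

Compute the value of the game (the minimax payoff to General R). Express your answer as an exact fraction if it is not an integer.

Row minima: A → 2, B → -8; maximin = 2.
Column maxima: b1 → 6, b2 → 2, b3 → 5; minimax = 2.
Since maximin = minimax = 2, there is a saddle point and the value is 2.

2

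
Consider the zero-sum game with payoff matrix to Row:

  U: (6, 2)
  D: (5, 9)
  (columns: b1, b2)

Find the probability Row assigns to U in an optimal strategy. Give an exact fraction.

Row minima: U → 2, D → 5; maximin = 5.
Column maxima: b1 → 6, b2 → 9; minimax = 6.
5 ≠ 6, so there is no saddle point; optimal play is mixed.
Let Row play U with probability p. Expected payoff against b1: 6p + 5(1−p) = p + 5; against b2: 2p + 9(1−p) = −7p + 9.
Setting these equal: p + 5 = −7p + 9 ⇒ 8p = 4 ⇒ p = 1/2, and the value is (1)·(1/2) + 5 = 11/2.
For Column: with q = P(b1), equating U's and D's payoffs gives 4q + 2 = −4q + 9 ⇒ q = 7/8.

1/2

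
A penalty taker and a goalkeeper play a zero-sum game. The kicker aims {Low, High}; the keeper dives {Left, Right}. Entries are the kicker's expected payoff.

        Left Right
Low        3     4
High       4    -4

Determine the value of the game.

28/9

Row minima: Low → 3, High → -4; maximin = 3.
Column maxima: Left → 4, Right → 4; minimax = 4.
3 ≠ 4, so there is no saddle point; optimal play is mixed.
Let the kicker play Low with probability p. Expected payoff against Left: 3p + 4(1−p) = −p + 4; against Right: 4p + (-4)(1−p) = 8p − 4.
Setting these equal: −p + 4 = 8p − 4 ⇒ −9p = -8 ⇒ p = 8/9, and the value is (-1)·(8/9) + 4 = 28/9.
For the keeper: with q = P(Left), equating Low's and High's payoffs gives −q + 4 = 8q − 4 ⇒ q = 8/9.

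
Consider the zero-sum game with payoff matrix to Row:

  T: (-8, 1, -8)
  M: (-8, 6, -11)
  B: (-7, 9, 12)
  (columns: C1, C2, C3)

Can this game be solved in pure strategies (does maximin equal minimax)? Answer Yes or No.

Row minima: T → -8, M → -11, B → -7; maximin = -7.
Column maxima: C1 → -7, C2 → 9, C3 → 12; minimax = -7.
maximin = minimax = -7, so a saddle point exists.

Yes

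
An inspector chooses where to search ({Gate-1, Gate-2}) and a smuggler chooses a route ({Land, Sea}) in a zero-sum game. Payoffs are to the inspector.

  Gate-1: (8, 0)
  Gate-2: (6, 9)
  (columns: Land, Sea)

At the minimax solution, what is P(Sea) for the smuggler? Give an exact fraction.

2/11

Row minima: Gate-1 → 0, Gate-2 → 6; maximin = 6.
Column maxima: Land → 8, Sea → 9; minimax = 8.
6 ≠ 8, so there is no saddle point; optimal play is mixed.
Let the inspector play Gate-1 with probability p. Expected payoff against Land: 8p + 6(1−p) = 2p + 6; against Sea: 0p + 9(1−p) = −9p + 9.
Setting these equal: 2p + 6 = −9p + 9 ⇒ 11p = 3 ⇒ p = 3/11, and the value is (2)·(3/11) + 6 = 72/11.
For the smuggler: with q = P(Land), equating Gate-1's and Gate-2's payoffs gives 8q = −3q + 9 ⇒ q = 9/11.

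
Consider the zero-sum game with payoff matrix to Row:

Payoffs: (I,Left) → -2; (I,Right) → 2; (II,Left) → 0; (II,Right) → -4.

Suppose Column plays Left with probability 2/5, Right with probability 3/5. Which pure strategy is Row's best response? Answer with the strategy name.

I

Expected payoff of I: (2/5)·(-2) + (3/5)·2 = 2/5.
Expected payoff of II: (2/5)·0 + (3/5)·(-4) = -12/5.
The largest is 2/5, so Row's best response is I.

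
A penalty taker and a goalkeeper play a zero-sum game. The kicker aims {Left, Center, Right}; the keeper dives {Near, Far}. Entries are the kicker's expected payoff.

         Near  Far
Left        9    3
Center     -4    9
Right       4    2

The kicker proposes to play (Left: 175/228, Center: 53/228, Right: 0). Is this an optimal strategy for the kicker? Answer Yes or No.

No

Against Near this mix gives (175/228)·9 + (53/228)·(-4) = 1363/228.
Against Far this mix gives (175/228)·3 + (53/228)·9 = 167/38.
The keeper will play Far, holding the kicker to 167/38. Shifting weight toward the row that does better against Far would raise this floor (the equalizing mix achieves 93/19 against both Far and Near), so the proposed strategy is not optimal.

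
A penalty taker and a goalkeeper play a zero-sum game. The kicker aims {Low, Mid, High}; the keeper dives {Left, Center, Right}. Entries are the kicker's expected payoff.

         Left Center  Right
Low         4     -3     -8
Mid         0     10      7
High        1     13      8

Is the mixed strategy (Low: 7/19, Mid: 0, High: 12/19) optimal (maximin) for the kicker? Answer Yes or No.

Against Left this mix gives (7/19)·4 + (12/19)·1 = 40/19.
Against Center this mix gives (7/19)·(-3) + (12/19)·13 = 135/19.
Against Right this mix gives (7/19)·(-8) + (12/19)·8 = 40/19.
All of the keeper's active replies (Left, Right) yield 40/19, and no column does worse for the kicker. The mix makes the keeper indifferent and guarantees 40/19, so it is optimal.

Yes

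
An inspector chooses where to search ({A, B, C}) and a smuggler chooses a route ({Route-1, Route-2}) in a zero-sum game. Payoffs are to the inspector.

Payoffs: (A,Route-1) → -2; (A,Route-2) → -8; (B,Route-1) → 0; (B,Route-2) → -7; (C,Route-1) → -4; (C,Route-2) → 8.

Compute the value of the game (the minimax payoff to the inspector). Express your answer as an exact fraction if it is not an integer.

-28/19

Row minima: A → -8, B → -7, C → -4; maximin = -4.
Column maxima: Route-1 → 0, Route-2 → 8; minimax = 0.
-4 ≠ 0, so there is no saddle point; optimal play is mixed.
A is strictly dominated by B, so the inspector never plays it.
On the remaining 2×2 (B, C vs Route-1, Route-2):
Let the inspector play B with probability p. Expected payoff against Route-1: 0p + (-4)(1−p) = 4p − 4; against Route-2: (-7)p + 8(1−p) = −15p + 8.
Setting these equal: 4p − 4 = −15p + 8 ⇒ 19p = 12 ⇒ p = 12/19, and the value is (4)·(12/19) − 4 = -28/19.
For the smuggler: with q = P(Route-1), equating B's and C's payoffs gives 7q − 7 = −12q + 8 ⇒ q = 15/19.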